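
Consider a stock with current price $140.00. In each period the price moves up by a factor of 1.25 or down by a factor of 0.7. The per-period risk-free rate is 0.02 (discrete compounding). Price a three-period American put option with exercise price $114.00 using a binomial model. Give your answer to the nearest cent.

Risk-neutral probability p = (1 + 0.02 − 0.7)/(1.25 − 0.7) = 0.3200/0.5500 = 0.5818
Terminal stock prices: S_uuu = 273.4, S_uud = 153.1, S_udd = 85.75, S_ddd = 48.02
Terminal payoffs (K − S): max(-159.4, 0) = 0, max(-39.12, 0) = 0, max(28.25, 0) = 28.25, max(65.98, 0) = 65.98
Node uu (S = 218.8): continuation = 1/1.02·[0.5818·0.0000 + 0.4182·0.0000] = 0.0000; exercise value = 0.0000 ≤ continuation, so V_uu = 0.0000
Node ud (S = 122.5): continuation = 1/1.02·[0.5818·0.0000 + 0.4182·28.2500] = 11.5820; exercise value = 0.0000 ≤ continuation, so V_ud = 11.5820
Node dd (S = 68.6): continuation = 1/1.02·[0.5818·28.2500 + 0.4182·65.9800] = 43.1647; exercise value = 45.4000 > continuation, so V_dd = 45.4000 (exercise)
Node u (S = 175): continuation = 1/1.02·[0.5818·0.0000 + 0.4182·11.5820] = 4.7484; exercise value = 0.0000 ≤ continuation, so V_u = 4.7484
Node d (S = 98): continuation = 1/1.02·[0.5818·11.5820 + 0.4182·45.4000] = 25.2197; exercise value = 16.0000 ≤ continuation, so V_d = 25.2197
Node 0 (S = 140): continuation = 1/1.02·[0.5818·4.7484 + 0.4182·25.2197] = 13.0482; exercise value = 0.0000 ≤ continuation, so V_0 = 13.0482

$13.05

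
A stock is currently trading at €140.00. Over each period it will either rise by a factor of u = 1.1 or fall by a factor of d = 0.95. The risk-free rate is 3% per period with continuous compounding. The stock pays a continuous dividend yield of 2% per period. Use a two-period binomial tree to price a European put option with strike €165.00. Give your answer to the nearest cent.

€21.54

Per-period risk-free factor R = e^0.03 = 1.0305; dividend-adjusted growth = e^(0.03−0.02) = 1.0101.
Risk-neutral probability p = (1.0101 − 0.95)/(1.1 − 0.95) = 0.0601/0.1500 = 0.4003
Terminal stock prices: S_uu = 169.4, S_ud = 146.3, S_dd = 126.3
Terminal payoffs (K − S): max(-4.4, 0) = 0, max(18.7, 0) = 18.7, max(38.65, 0) = 38.65
Node u (S = 154): V_u = e^(−0.03)·[0.4003·0.0000 + 0.5997·18.7000] = 10.8823
Node d (S = 133): V_d = e^(−0.03)·[0.4003·18.7000 + 0.5997·38.6500] = 29.7571
Node 0 (S = 140): V_0 = e^(−0.03)·[0.4003·10.8823 + 0.5997·29.7571] = 21.5447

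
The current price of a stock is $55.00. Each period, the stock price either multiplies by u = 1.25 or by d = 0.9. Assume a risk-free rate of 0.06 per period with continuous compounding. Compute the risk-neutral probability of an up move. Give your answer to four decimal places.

p = 0.4624

Risk-neutral probability p = (e^0.06 − 0.9)/(1.25 − 0.9) = 0.1618/0.3500 = 0.4624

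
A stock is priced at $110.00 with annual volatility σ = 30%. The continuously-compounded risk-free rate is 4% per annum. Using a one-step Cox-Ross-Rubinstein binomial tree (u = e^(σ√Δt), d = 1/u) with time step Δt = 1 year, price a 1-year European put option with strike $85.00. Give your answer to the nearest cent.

CRR parameters: u = e^(σ√Δt) = e^(0.3·√1) = 1.3499, d = 1/u = 0.7408
Per-period rate: rΔt = 0.04·1 = 0.04, so R = e^0.04 = 1.0408
Risk-neutral probability p = (e^0.04 − 0.7408)/(1.3499 − 0.7408) = 0.3000/0.6090 = 0.4926
Terminal stock prices: S_u = 148.5, S_d = 81.49
Terminal payoffs (K − S): max(-63.48, 0) = 0, max(3.51, 0) = 3.51
Node 0 (S = 110): V_0 = e^(−0.04)·[0.4926·0.0000 + 0.5074·3.5100] = 1.7113

$1.71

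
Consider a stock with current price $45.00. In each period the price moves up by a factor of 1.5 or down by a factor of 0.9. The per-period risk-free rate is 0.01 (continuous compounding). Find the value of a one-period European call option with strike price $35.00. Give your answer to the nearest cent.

$10.35

Risk-neutral probability p = (e^0.01 − 0.9)/(1.5 − 0.9) = 0.1101/0.6000 = 0.1834
Terminal stock prices: S_u = 67.5, S_d = 40.5
Terminal payoffs (S − K): max(32.5, 0) = 32.5, max(5.5, 0) = 5.5
Node 0 (S = 45): V_0 = e^(−0.01)·[0.1834·32.5000 + 0.8166·5.5000] = 10.3483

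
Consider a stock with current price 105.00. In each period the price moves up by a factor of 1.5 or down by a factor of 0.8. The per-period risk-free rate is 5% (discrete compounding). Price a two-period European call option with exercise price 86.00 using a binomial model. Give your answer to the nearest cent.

Risk-neutral probability p = (1 + 0.05 − 0.8)/(1.5 − 0.8) = 0.2500/0.7000 = 0.3571
Terminal stock prices: S_uu = 236.2, S_ud = 126, S_dd = 67.2
Terminal payoffs (S − K): max(150.2, 0) = 150.2, max(40, 0) = 40, max(-18.8, 0) = 0
Node u (S = 157.5): V_u = 1/1.05·[0.3571·150.2500 + 0.6429·40.0000] = 75.5952
Node d (S = 84): V_d = 1/1.05·[0.3571·40.0000 + 0.6429·0.0000] = 13.6054
Node 0 (S = 105): V_0 = 1/1.05·[0.3571·75.5952 + 0.6429·13.6054] = 34.0425

34.04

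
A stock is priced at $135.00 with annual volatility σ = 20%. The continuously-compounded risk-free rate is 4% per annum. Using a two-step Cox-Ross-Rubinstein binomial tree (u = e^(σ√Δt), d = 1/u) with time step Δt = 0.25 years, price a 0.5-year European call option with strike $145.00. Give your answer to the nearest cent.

CRR parameters: u = e^(σ√Δt) = e^(0.2·√0.25) = 1.1052, d = 1/u = 0.9048
Per-period rate: rΔt = 0.04·0.25 = 0.01, so R = e^0.01 = 1.0101
Risk-neutral probability p = (e^0.01 − 0.9048)/(1.1052 − 0.9048) = 0.1052/0.2003 = 0.5252
Terminal stock prices: S_uu = 164.9, S_ud = 135, S_dd = 110.5
Terminal payoffs (S − K): max(19.89, 0) = 19.89, max(-10, 0) = 0, max(-34.47, 0) = 0
Node u (S = 149.2): V_u = e^(−0.01)·[0.5252·19.8894 + 0.4748·0.0000] = 10.3417
Node d (S = 122.2): V_d = e^(−0.01)·[0.5252·0.0000 + 0.4748·0.0000] = 0.0000
Node 0 (S = 135): V_0 = e^(−0.01)·[0.5252·10.3417 + 0.4748·0.0000] = 5.3773

$5.38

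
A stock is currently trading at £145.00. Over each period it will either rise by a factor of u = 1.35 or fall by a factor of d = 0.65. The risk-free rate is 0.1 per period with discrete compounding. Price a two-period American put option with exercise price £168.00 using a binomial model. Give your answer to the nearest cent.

Risk-neutral probability p = (1 + 0.1 − 0.65)/(1.35 − 0.65) = 0.4500/0.7000 = 0.6429
Terminal stock prices: S_uu = 264.3, S_ud = 127.2, S_dd = 61.26
Terminal payoffs (K − S): max(-96.26, 0) = 0, max(40.76, 0) = 40.76, max(106.7, 0) = 106.7
Node u (S = 195.8): continuation = 1/1.1·[0.6429·0.0000 + 0.3571·40.7625] = 13.2346; exercise value = 0.0000 ≤ continuation, so V_u = 13.2346
Node d (S = 94.25): continuation = 1/1.1·[0.6429·40.7625 + 0.3571·106.7375] = 58.4773; exercise value = 73.7500 > continuation, so V_d = 73.7500 (exercise)
Node 0 (S = 145): continuation = 1/1.1·[0.6429·13.2346 + 0.3571·73.7500] = 31.6793; exercise value = 23.0000 ≤ continuation, so V_0 = 31.6793

£31.68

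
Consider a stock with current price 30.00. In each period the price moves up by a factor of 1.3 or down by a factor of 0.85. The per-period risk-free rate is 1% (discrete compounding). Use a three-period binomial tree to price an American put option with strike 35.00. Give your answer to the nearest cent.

Risk-neutral probability p = (1 + 0.01 − 0.85)/(1.3 − 0.85) = 0.1600/0.4500 = 0.3556
Terminal stock prices: S_uuu = 65.91, S_uud = 43.09, S_udd = 28.18, S_ddd = 18.42
Terminal payoffs (K − S): max(-30.91, 0) = 0, max(-8.095, 0) = 0, max(6.823, 0) = 6.823, max(16.58, 0) = 16.58
Node uu (S = 50.7): continuation = 1/1.01·[0.3556·0.0000 + 0.6444·0.0000] = 0.0000; exercise value = 0.0000 ≤ continuation, so V_uu = 0.0000
Node ud (S = 33.15): continuation = 1/1.01·[0.3556·0.0000 + 0.6444·6.8225] = 4.3532; exercise value = 1.8500 ≤ continuation, so V_ud = 4.3532
Node dd (S = 21.67): continuation = 1/1.01·[0.3556·6.8225 + 0.6444·16.5763] = 12.9785; exercise value = 13.3250 > continuation, so V_dd = 13.3250 (exercise)
Node u (S = 39): continuation = 1/1.01·[0.3556·0.0000 + 0.6444·4.3532] = 2.7776; exercise value = 0.0000 ≤ continuation, so V_u = 2.7776
Node d (S = 25.5): continuation = 1/1.01·[0.3556·4.3532 + 0.6444·13.3250] = 10.0347; exercise value = 9.5000 ≤ continuation, so V_d = 10.0347
Node 0 (S = 30): continuation = 1/1.01·[0.3556·2.7776 + 0.6444·10.0347] = 7.3806; exercise value = 5.0000 ≤ continuation, so V_0 = 7.3806

7.38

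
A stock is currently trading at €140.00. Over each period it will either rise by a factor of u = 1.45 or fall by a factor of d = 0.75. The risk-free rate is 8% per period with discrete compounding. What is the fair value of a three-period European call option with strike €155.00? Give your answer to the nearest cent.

€41.00

Risk-neutral probability p = (1 + 0.08 − 0.75)/(1.45 − 0.75) = 0.3300/0.7000 = 0.4714
Terminal stock prices: S_uuu = 426.8, S_uud = 220.8, S_udd = 114.2, S_ddd = 59.06
Terminal payoffs (S − K): max(271.8, 0) = 271.8, max(65.76, 0) = 65.76, max(-40.81, 0) = 0, max(-95.94, 0) = 0
Node uu (S = 294.4): V_uu = 1/1.08·[0.4714·271.8075 + 0.5286·65.7625] = 150.8315
Node ud (S = 152.2): V_ud = 1/1.08·[0.4714·65.7625 + 0.5286·0.0000] = 28.7059
Node dd (S = 78.75): V_dd = 1/1.08·[0.4714·0.0000 + 0.5286·0.0000] = 0.0000
Node u (S = 203): V_u = 1/1.08·[0.4714·150.8315 + 0.5286·28.7059] = 79.8883
Node d (S = 105): V_d = 1/1.08·[0.4714·28.7059 + 0.5286·0.0000] = 12.5303
Node 0 (S = 140): V_0 = 1/1.08·[0.4714·79.8883 + 0.5286·12.5303] = 41.0044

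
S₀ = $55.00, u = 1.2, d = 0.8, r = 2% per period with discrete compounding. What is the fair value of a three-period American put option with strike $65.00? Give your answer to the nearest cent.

$12.38

Risk-neutral probability p = (1 + 0.02 − 0.8)/(1.2 − 0.8) = 0.2200/0.4000 = 0.5500
Terminal stock prices: S_uuu = 95.04, S_uud = 63.36, S_udd = 42.24, S_ddd = 28.16
Terminal payoffs (K − S): max(-30.04, 0) = 0, max(1.64, 0) = 1.64, max(22.76, 0) = 22.76, max(36.84, 0) = 36.84
Node uu (S = 79.2): continuation = 1/1.02·[0.5500·0.0000 + 0.4500·1.6400] = 0.7235; exercise value = 0.0000 ≤ continuation, so V_uu = 0.7235
Node ud (S = 52.8): continuation = 1/1.02·[0.5500·1.6400 + 0.4500·22.7600] = 10.9255; exercise value = 12.2000 > continuation, so V_ud = 12.2000 (exercise)
Node dd (S = 35.2): continuation = 1/1.02·[0.5500·22.7600 + 0.4500·36.8400] = 28.5255; exercise value = 29.8000 > continuation, so V_dd = 29.8000 (exercise)
Node u (S = 66): continuation = 1/1.02·[0.5500·0.7235 + 0.4500·12.2000] = 5.7725; exercise value = 0.0000 ≤ continuation, so V_u = 5.7725
Node d (S = 44): continuation = 1/1.02·[0.5500·12.2000 + 0.4500·29.8000] = 19.7255; exercise value = 21.0000 > continuation, so V_d = 21.0000 (exercise)
Node 0 (S = 55): continuation = 1/1.02·[0.5500·5.7725 + 0.4500·21.0000] = 12.3773; exercise value = 10.0000 ≤ continuation, so V_0 = 12.3773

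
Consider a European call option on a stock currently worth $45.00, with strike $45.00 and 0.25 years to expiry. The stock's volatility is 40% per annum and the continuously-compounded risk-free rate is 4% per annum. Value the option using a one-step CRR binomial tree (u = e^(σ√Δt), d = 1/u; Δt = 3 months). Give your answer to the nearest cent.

$4.69

CRR parameters: u = e^(σ√Δt) = e^(0.4·√0.25) = 1.2214, d = 1/u = 0.8187
Per-period rate: rΔt = 0.04·0.25 = 0.01, so R = e^0.01 = 1.0101
Risk-neutral probability p = (e^0.01 − 0.8187)/(1.2214 − 0.8187) = 0.1913/0.4027 = 0.4751
Terminal stock prices: S_u = 54.96, S_d = 36.84
Terminal payoffs (S − K): max(9.963, 0) = 9.963, max(-8.157, 0) = 0
Node 0 (S = 45): V_0 = e^(−0.01)·[0.4751·9.9631 + 0.5249·0.0000] = 4.6866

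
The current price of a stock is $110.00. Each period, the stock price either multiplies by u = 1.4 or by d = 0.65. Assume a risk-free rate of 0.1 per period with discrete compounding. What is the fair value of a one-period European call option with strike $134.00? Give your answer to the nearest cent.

Risk-neutral probability p = (1 + 0.1 − 0.65)/(1.4 − 0.65) = 0.4500/0.7500 = 0.6000
Terminal stock prices: S_u = 154, S_d = 71.5
Terminal payoffs (S − K): max(20, 0) = 20, max(-62.5, 0) = 0
Node 0 (S = 110): V_0 = 1/1.1·[0.6000·20.0000 + 0.4000·0.0000] = 10.9091

$10.91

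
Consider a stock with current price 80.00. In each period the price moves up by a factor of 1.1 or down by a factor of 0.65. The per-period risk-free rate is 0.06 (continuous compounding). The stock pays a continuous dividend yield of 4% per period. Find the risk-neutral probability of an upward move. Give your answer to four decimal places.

Per-period risk-free factor R = e^0.06 = 1.0618; dividend-adjusted growth = e^(0.06−0.04) = 1.0202.
Risk-neutral probability p = (1.0202 − 0.65)/(1.1 − 0.65) = 0.3702/0.4500 = 0.8227

p = 0.8227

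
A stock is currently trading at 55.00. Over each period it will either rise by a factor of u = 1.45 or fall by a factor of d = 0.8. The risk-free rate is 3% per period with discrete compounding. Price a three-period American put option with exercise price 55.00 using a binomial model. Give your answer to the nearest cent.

8.86

Risk-neutral probability p = (1 + 0.03 − 0.8)/(1.45 − 0.8) = 0.2300/0.6500 = 0.3538
Terminal stock prices: S_uuu = 167.7, S_uud = 92.51, S_udd = 51.04, S_ddd = 28.16
Terminal payoffs (K − S): max(-112.7, 0) = 0, max(-37.51, 0) = 0, max(3.96, 0) = 3.96, max(26.84, 0) = 26.84
Node uu (S = 115.6): continuation = 1/1.03·[0.3538·0.0000 + 0.6462·0.0000] = 0.0000; exercise value = 0.0000 ≤ continuation, so V_uu = 0.0000
Node ud (S = 63.8): continuation = 1/1.03·[0.3538·0.0000 + 0.6462·3.9600] = 2.4842; exercise value = 0.0000 ≤ continuation, so V_ud = 2.4842
Node dd (S = 35.2): continuation = 1/1.03·[0.3538·3.9600 + 0.6462·26.8400] = 18.1981; exercise value = 19.8000 > continuation, so V_dd = 19.8000 (exercise)
Node u (S = 79.75): continuation = 1/1.03·[0.3538·0.0000 + 0.6462·2.4842] = 1.5584; exercise value = 0.0000 ≤ continuation, so V_u = 1.5584
Node d (S = 44): continuation = 1/1.03·[0.3538·2.4842 + 0.6462·19.8000] = 13.2746; exercise value = 11.0000 ≤ continuation, so V_d = 13.2746
Node 0 (S = 55): continuation = 1/1.03·[0.3538·1.5584 + 0.6462·13.2746] = 8.8630; exercise value = 0.0000 ≤ continuation, so V_0 = 8.8630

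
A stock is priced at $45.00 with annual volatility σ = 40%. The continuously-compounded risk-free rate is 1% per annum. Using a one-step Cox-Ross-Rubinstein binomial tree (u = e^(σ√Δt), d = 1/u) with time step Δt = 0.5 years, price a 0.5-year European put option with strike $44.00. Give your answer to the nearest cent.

$5.64

CRR parameters: u = e^(σ√Δt) = e^(0.4·√0.5) = 1.3269, d = 1/u = 0.7536
Per-period rate: rΔt = 0.01·0.5 = 0.005, so R = e^0.005 = 1.0050
Risk-neutral probability p = (e^0.005 − 0.7536)/(1.3269 − 0.7536) = 0.2514/0.5733 = 0.4385
Terminal stock prices: S_u = 59.71, S_d = 33.91
Terminal payoffs (K − S): max(-15.71, 0) = 0, max(10.09, 0) = 10.09
Node 0 (S = 45): V_0 = e^(−0.005)·[0.4385·0.0000 + 0.5615·10.0863] = 5.6352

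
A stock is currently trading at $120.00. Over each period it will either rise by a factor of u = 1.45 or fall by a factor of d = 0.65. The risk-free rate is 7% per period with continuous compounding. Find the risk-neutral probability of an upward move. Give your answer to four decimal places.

Risk-neutral probability p = (e^0.07 − 0.65)/(1.45 − 0.65) = 0.4225/0.8000 = 0.5281

p = 0.5281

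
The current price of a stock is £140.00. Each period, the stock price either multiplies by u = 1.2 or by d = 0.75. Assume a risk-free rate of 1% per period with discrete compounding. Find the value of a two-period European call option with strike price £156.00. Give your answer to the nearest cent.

Risk-neutral probability p = (1 + 0.01 − 0.75)/(1.2 − 0.75) = 0.2600/0.4500 = 0.5778
Terminal stock prices: S_uu = 201.6, S_ud = 126, S_dd = 78.75
Terminal payoffs (S − K): max(45.6, 0) = 45.6, max(-30, 0) = 0, max(-77.25, 0) = 0
Node u (S = 168): V_u = 1/1.01·[0.5778·45.6000 + 0.4222·0.0000] = 26.0858
Node d (S = 105): V_d = 1/1.01·[0.5778·0.0000 + 0.4222·0.0000] = 0.0000
Node 0 (S = 140): V_0 = 1/1.01·[0.5778·26.0858 + 0.4222·0.0000] = 14.9226

£14.92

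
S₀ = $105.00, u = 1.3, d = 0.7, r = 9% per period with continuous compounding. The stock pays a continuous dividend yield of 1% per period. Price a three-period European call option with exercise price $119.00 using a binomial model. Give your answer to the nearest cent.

$23.99

Per-period risk-free factor R = e^0.09 = 1.0942; dividend-adjusted growth = e^(0.09−0.01) = 1.0833.
Risk-neutral probability p = (1.0833 − 0.7)/(1.3 − 0.7) = 0.3833/0.6000 = 0.6388
Terminal stock prices: S_uuu = 230.7, S_uud = 124.2, S_udd = 66.88, S_ddd = 36.01
Terminal payoffs (S − K): max(111.7, 0) = 111.7, max(5.215, 0) = 5.215, max(-52.12, 0) = 0, max(-82.99, 0) = 0
Node uu (S = 177.5): V_uu = e^(−0.09)·[0.6388·111.6850 + 0.3612·5.2150] = 66.9265
Node ud (S = 95.55): V_ud = e^(−0.09)·[0.6388·5.2150 + 0.3612·0.0000] = 3.0447
Node dd (S = 51.45): V_dd = e^(−0.09)·[0.6388·0.0000 + 0.3612·0.0000] = 0.0000
Node u (S = 136.5): V_u = e^(−0.09)·[0.6388·66.9265 + 0.3612·3.0447] = 40.0788
Node d (S = 73.5): V_d = e^(−0.09)·[0.6388·3.0447 + 0.3612·0.0000] = 1.7776
Node 0 (S = 105): V_0 = e^(−0.09)·[0.6388·40.0788 + 0.3612·1.7776] = 23.9860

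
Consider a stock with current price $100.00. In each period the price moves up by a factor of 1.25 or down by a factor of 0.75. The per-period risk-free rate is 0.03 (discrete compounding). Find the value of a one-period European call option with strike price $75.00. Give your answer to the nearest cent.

$27.18

Risk-neutral probability p = (1 + 0.03 − 0.75)/(1.25 − 0.75) = 0.2800/0.5000 = 0.5600
Terminal stock prices: S_u = 125, S_d = 75
Terminal payoffs (S − K): max(50, 0) = 50, max(0, 0) = 0
Node 0 (S = 100): V_0 = 1/1.03·[0.5600·50.0000 + 0.4400·0.0000] = 27.1845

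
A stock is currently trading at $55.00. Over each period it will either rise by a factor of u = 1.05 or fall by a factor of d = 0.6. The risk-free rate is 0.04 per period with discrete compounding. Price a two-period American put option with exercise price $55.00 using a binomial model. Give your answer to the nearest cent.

$0.88

Risk-neutral probability p = (1 + 0.04 − 0.6)/(1.05 − 0.6) = 0.4400/0.4500 = 0.9778
Terminal stock prices: S_uu = 60.64, S_ud = 34.65, S_dd = 19.8
Terminal payoffs (K − S): max(-5.638, 0) = 0, max(20.35, 0) = 20.35, max(35.2, 0) = 35.2
Node u (S = 57.75): continuation = 1/1.04·[0.9778·0.0000 + 0.0222·20.3500] = 0.4348; exercise value = 0.0000 ≤ continuation, so V_u = 0.4348
Node d (S = 33): continuation = 1/1.04·[0.9778·20.3500 + 0.0222·35.2000] = 19.8846; exercise value = 22.0000 > continuation, so V_d = 22.0000 (exercise)
Node 0 (S = 55): continuation = 1/1.04·[0.9778·0.4348 + 0.0222·22.0000] = 0.8789; exercise value = 0.0000 ≤ continuation, so V_0 = 0.8789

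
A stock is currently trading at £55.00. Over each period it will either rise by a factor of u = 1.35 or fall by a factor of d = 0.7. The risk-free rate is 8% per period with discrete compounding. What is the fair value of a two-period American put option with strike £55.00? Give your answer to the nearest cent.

£6.98

Risk-neutral probability p = (1 + 0.08 − 0.7)/(1.35 − 0.7) = 0.3800/0.6500 = 0.5846
Terminal stock prices: S_uu = 100.2, S_ud = 51.97, S_dd = 26.95
Terminal payoffs (K − S): max(-45.24, 0) = 0, max(3.025, 0) = 3.025, max(28.05, 0) = 28.05
Node u (S = 74.25): continuation = 1/1.08·[0.5846·0.0000 + 0.4154·3.0250] = 1.1635; exercise value = 0.0000 ≤ continuation, so V_u = 1.1635
Node d (S = 38.5): continuation = 1/1.08·[0.5846·3.0250 + 0.4154·28.0500] = 12.4259; exercise value = 16.5000 > continuation, so V_d = 16.5000 (exercise)
Node 0 (S = 55): continuation = 1/1.08·[0.5846·1.1635 + 0.4154·16.5000] = 6.9759; exercise value = 0.0000 ≤ continuation, so V_0 = 6.9759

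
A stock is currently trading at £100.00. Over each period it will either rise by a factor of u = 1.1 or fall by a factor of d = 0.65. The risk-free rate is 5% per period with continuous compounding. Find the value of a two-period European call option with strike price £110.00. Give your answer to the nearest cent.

Risk-neutral probability p = (e^0.05 − 0.65)/(1.1 − 0.65) = 0.4013/0.4500 = 0.8917
Terminal stock prices: S_uu = 121, S_ud = 71.5, S_dd = 42.25
Terminal payoffs (S − K): max(11, 0) = 11, max(-38.5, 0) = 0, max(-67.75, 0) = 0
Node u (S = 110): V_u = e^(−0.05)·[0.8917·11.0000 + 0.1083·0.0000] = 9.3305
Node d (S = 65): V_d = e^(−0.05)·[0.8917·0.0000 + 0.1083·0.0000] = 0.0000
Node 0 (S = 100): V_0 = e^(−0.05)·[0.8917·9.3305 + 0.1083·0.0000] = 7.9143

£7.91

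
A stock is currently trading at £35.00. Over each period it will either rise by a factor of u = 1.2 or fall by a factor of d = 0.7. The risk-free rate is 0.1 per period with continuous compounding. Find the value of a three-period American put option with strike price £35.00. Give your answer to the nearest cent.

£2.51

Risk-neutral probability p = (e^0.1 − 0.7)/(1.2 − 0.7) = 0.4052/0.5000 = 0.8103
Terminal stock prices: S_uuu = 60.48, S_uud = 35.28, S_udd = 20.58, S_ddd = 12
Terminal payoffs (K − S): max(-25.48, 0) = 0, max(-0.28, 0) = 0, max(14.42, 0) = 14.42, max(23, 0) = 23
Node uu (S = 50.4): continuation = e^(−0.1)·[0.8103·0.0000 + 0.1897·0.0000] = 0.0000; exercise value = 0.0000 ≤ continuation, so V_uu = 0.0000
Node ud (S = 29.4): continuation = e^(−0.1)·[0.8103·0.0000 + 0.1897·14.4200] = 2.4746; exercise value = 5.6000 > continuation, so V_ud = 5.6000 (exercise)
Node dd (S = 17.15): continuation = e^(−0.1)·[0.8103·14.4200 + 0.1897·22.9950] = 14.5193; exercise value = 17.8500 > continuation, so V_dd = 17.8500 (exercise)
Node u (S = 42): continuation = e^(−0.1)·[0.8103·0.0000 + 0.1897·5.6000] = 0.9610; exercise value = 0.0000 ≤ continuation, so V_u = 0.9610
Node d (S = 24.5): continuation = e^(−0.1)·[0.8103·5.6000 + 0.1897·17.8500] = 7.1693; exercise value = 10.5000 > continuation, so V_d = 10.5000 (exercise)
Node 0 (S = 35): continuation = e^(−0.1)·[0.8103·0.9610 + 0.1897·10.5000] = 2.5065; exercise value = 0.0000 ≤ continuation, so V_0 = 2.5065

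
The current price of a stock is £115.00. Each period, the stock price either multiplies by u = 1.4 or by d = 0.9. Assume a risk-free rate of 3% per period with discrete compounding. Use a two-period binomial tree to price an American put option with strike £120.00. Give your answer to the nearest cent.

Risk-neutral probability p = (1 + 0.03 − 0.9)/(1.4 − 0.9) = 0.1300/0.5000 = 0.2600
Terminal stock prices: S_uu = 225.4, S_ud = 144.9, S_dd = 93.15
Terminal payoffs (K − S): max(-105.4, 0) = 0, max(-24.9, 0) = 0, max(26.85, 0) = 26.85
Node u (S = 161): continuation = 1/1.03·[0.2600·0.0000 + 0.7400·0.0000] = 0.0000; exercise value = 0.0000 ≤ continuation, so V_u = 0.0000
Node d (S = 103.5): continuation = 1/1.03·[0.2600·0.0000 + 0.7400·26.8500] = 19.2903; exercise value = 16.5000 ≤ continuation, so V_d = 19.2903
Node 0 (S = 115): continuation = 1/1.03·[0.2600·0.0000 + 0.7400·19.2903] = 13.8590; exercise value = 5.0000 ≤ continuation, so V_0 = 13.8590

£13.86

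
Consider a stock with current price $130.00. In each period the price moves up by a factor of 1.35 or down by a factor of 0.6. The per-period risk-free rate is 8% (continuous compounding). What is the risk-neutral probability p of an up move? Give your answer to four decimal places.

Risk-neutral probability p = (e^0.08 − 0.6)/(1.35 − 0.6) = 0.4833/0.7500 = 0.6444

p = 0.6444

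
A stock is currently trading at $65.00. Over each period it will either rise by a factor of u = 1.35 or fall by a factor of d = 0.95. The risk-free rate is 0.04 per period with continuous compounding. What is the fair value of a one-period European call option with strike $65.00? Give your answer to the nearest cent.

Risk-neutral probability p = (e^0.04 − 0.95)/(1.35 − 0.95) = 0.0908/0.4000 = 0.2270
Terminal stock prices: S_u = 87.75, S_d = 61.75
Terminal payoffs (S − K): max(22.75, 0) = 22.75, max(-3.25, 0) = 0
Node 0 (S = 65): V_0 = e^(−0.04)·[0.2270·22.7500 + 0.7730·0.0000] = 4.9623

$4.96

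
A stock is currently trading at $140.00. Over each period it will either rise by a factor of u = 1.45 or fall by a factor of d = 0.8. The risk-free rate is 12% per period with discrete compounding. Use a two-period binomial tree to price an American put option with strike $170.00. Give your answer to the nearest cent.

$30.00

Risk-neutral probability p = (1 + 0.12 − 0.8)/(1.45 − 0.8) = 0.3200/0.6500 = 0.4923
Terminal stock prices: S_uu = 294.4, S_ud = 162.4, S_dd = 89.6
Terminal payoffs (K − S): max(-124.4, 0) = 0, max(7.6, 0) = 7.6, max(80.4, 0) = 80.4
Node u (S = 203): continuation = 1/1.12·[0.4923·0.0000 + 0.5077·7.6000] = 3.4451; exercise value = 0.0000 ≤ continuation, so V_u = 3.4451
Node d (S = 112): continuation = 1/1.12·[0.4923·7.6000 + 0.5077·80.4000] = 39.7857; exercise value = 58.0000 > continuation, so V_d = 58.0000 (exercise)
Node 0 (S = 140): continuation = 1/1.12·[0.4923·3.4451 + 0.5077·58.0000] = 27.8055; exercise value = 30.0000 > continuation, so V_0 = 30.0000 (exercise)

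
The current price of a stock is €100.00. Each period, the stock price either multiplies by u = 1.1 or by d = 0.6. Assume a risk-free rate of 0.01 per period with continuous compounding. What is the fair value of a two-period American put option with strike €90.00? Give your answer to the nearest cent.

Risk-neutral probability p = (e^0.01 − 0.6)/(1.1 − 0.6) = 0.4101/0.5000 = 0.8201
Terminal stock prices: S_uu = 121, S_ud = 66, S_dd = 36
Terminal payoffs (K − S): max(-31, 0) = 0, max(24, 0) = 24, max(54, 0) = 54
Node u (S = 110): continuation = e^(−0.01)·[0.8201·0.0000 + 0.1799·24.0000] = 4.2746; exercise value = 0.0000 ≤ continuation, so V_u = 4.2746
Node d (S = 60): continuation = e^(−0.01)·[0.8201·24.0000 + 0.1799·54.0000] = 29.1045; exercise value = 30.0000 > continuation, so V_d = 30.0000 (exercise)
Node 0 (S = 100): continuation = e^(−0.01)·[0.8201·4.2746 + 0.1799·30.0000] = 8.8140; exercise value = 0.0000 ≤ continuation, so V_0 = 8.8140

€8.81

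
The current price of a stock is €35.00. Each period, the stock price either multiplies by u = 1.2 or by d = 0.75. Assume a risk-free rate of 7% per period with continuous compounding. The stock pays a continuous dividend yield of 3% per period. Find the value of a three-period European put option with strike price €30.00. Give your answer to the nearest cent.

€1.80

Per-period risk-free factor R = e^0.07 = 1.0725; dividend-adjusted growth = e^(0.07−0.03) = 1.0408.
Risk-neutral probability p = (1.0408 − 0.75)/(1.2 − 0.75) = 0.2908/0.4500 = 0.6462
Terminal stock prices: S_uuu = 60.48, S_uud = 37.8, S_udd = 23.62, S_ddd = 14.77
Terminal payoffs (K − S): max(-30.48, 0) = 0, max(-7.8, 0) = 0, max(6.375, 0) = 6.375, max(15.23, 0) = 15.23
Node uu (S = 50.4): V_uu = e^(−0.07)·[0.6462·0.0000 + 0.3538·0.0000] = 0.0000
Node ud (S = 31.5): V_ud = e^(−0.07)·[0.6462·0.0000 + 0.3538·6.3750] = 2.1027
Node dd (S = 19.69): V_dd = e^(−0.07)·[0.6462·6.3750 + 0.3538·15.2344] = 8.8662
Node u (S = 42): V_u = e^(−0.07)·[0.6462·0.0000 + 0.3538·2.1027] = 0.6936
Node d (S = 26.25): V_d = e^(−0.07)·[0.6462·2.1027 + 0.3538·8.8662] = 4.1914
Node 0 (S = 35): V_0 = e^(−0.07)·[0.6462·0.6936 + 0.3538·4.1914] = 1.8004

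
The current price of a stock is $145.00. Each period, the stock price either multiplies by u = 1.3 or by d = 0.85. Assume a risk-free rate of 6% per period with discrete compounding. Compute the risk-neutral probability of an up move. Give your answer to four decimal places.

p = 0.4667

Risk-neutral probability p = (1 + 0.06 − 0.85)/(1.3 − 0.85) = 0.2100/0.4500 = 0.4667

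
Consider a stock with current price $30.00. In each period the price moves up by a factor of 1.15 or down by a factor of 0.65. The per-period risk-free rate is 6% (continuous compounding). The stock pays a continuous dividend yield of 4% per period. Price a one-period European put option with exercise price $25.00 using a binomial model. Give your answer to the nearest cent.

Per-period risk-free factor R = e^0.06 = 1.0618; dividend-adjusted growth = e^(0.06−0.04) = 1.0202.
Risk-neutral probability p = (1.0202 − 0.65)/(1.15 − 0.65) = 0.3702/0.5000 = 0.7404
Terminal stock prices: S_u = 34.5, S_d = 19.5
Terminal payoffs (K − S): max(-9.5, 0) = 0, max(5.5, 0) = 5.5
Node 0 (S = 30): V_0 = e^(−0.06)·[0.7404·0.0000 + 0.2596·5.5000] = 1.3446

$1.34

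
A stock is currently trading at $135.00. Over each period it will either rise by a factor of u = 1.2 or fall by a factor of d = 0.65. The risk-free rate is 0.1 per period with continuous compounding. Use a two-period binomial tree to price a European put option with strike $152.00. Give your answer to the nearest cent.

$13.22

Risk-neutral probability p = (e^0.1 − 0.65)/(1.2 − 0.65) = 0.4552/0.5500 = 0.8276
Terminal stock prices: S_uu = 194.4, S_ud = 105.3, S_dd = 57.04
Terminal payoffs (K − S): max(-42.4, 0) = 0, max(46.7, 0) = 46.7, max(94.96, 0) = 94.96
Node u (S = 162): V_u = e^(−0.1)·[0.8276·0.0000 + 0.1724·46.7000] = 7.2856
Node d (S = 87.75): V_d = e^(−0.1)·[0.8276·46.7000 + 0.1724·94.9625] = 49.7853
Node 0 (S = 135): V_0 = e^(−0.1)·[0.8276·7.2856 + 0.1724·49.7853] = 13.2226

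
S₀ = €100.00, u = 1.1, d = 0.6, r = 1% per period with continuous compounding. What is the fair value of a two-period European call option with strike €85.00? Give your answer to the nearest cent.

Risk-neutral probability p = (e^0.01 − 0.6)/(1.1 − 0.6) = 0.4101/0.5000 = 0.8201
Terminal stock prices: S_uu = 121, S_ud = 66, S_dd = 36
Terminal payoffs (S − K): max(36, 0) = 36, max(-19, 0) = 0, max(-49, 0) = 0
Node u (S = 110): V_u = e^(−0.01)·[0.8201·36.0000 + 0.1799·0.0000] = 29.2298
Node d (S = 60): V_d = e^(−0.01)·[0.8201·0.0000 + 0.1799·0.0000] = 0.0000
Node 0 (S = 100): V_0 = e^(−0.01)·[0.8201·29.2298 + 0.1799·0.0000] = 23.7329

€23.73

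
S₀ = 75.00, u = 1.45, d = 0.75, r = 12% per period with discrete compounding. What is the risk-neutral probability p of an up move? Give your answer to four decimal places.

Risk-neutral probability p = (1 + 0.12 − 0.75)/(1.45 − 0.75) = 0.3700/0.7000 = 0.5286

p = 0.5286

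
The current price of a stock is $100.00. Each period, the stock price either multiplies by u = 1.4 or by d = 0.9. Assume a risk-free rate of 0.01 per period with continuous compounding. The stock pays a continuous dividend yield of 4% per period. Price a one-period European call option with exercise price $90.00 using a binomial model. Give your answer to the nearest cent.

$6.97

Per-period risk-free factor R = e^0.01 = 1.0101; dividend-adjusted growth = e^(0.01−0.04) = 0.9704.
Risk-neutral probability p = (0.9704 − 0.9)/(1.4 − 0.9) = 0.0704/0.5000 = 0.1409
Terminal stock prices: S_u = 140, S_d = 90
Terminal payoffs (S − K): max(50, 0) = 50, max(0, 0) = 0
Node 0 (S = 100): V_0 = e^(−0.01)·[0.1409·50.0000 + 0.8591·0.0000] = 6.9745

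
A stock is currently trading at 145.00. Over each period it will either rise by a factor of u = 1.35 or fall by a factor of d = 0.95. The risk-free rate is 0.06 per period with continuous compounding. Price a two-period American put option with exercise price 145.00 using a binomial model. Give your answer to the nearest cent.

Risk-neutral probability p = (e^0.06 − 0.95)/(1.35 − 0.95) = 0.1118/0.4000 = 0.2796
Terminal stock prices: S_uu = 264.3, S_ud = 186, S_dd = 130.9
Terminal payoffs (K − S): max(-119.3, 0) = 0, max(-40.96, 0) = 0, max(14.14, 0) = 14.14
Node u (S = 195.8): continuation = e^(−0.06)·[0.2796·0.0000 + 0.7204·0.0000] = 0.0000; exercise value = 0.0000 ≤ continuation, so V_u = 0.0000
Node d (S = 137.8): continuation = e^(−0.06)·[0.2796·0.0000 + 0.7204·14.1375] = 9.5917; exercise value = 7.2500 ≤ continuation, so V_d = 9.5917
Node 0 (S = 145): continuation = e^(−0.06)·[0.2796·0.0000 + 0.7204·9.5917] = 6.5075; exercise value = 0.0000 ≤ continuation, so V_0 = 6.5075

6.51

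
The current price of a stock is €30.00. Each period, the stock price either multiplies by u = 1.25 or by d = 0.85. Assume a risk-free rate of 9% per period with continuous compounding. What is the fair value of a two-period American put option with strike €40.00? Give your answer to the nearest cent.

€10.00

Risk-neutral probability p = (e^0.09 − 0.85)/(1.25 − 0.85) = 0.2442/0.4000 = 0.6104
Terminal stock prices: S_uu = 46.88, S_ud = 31.88, S_dd = 21.67
Terminal payoffs (K − S): max(-6.875, 0) = 0, max(8.125, 0) = 8.125, max(18.33, 0) = 18.33
Node u (S = 37.5): continuation = e^(−0.09)·[0.6104·0.0000 + 0.3896·8.1250] = 2.8928; exercise value = 2.5000 ≤ continuation, so V_u = 2.8928
Node d (S = 25.5): continuation = e^(−0.09)·[0.6104·8.1250 + 0.3896·18.3250] = 11.0572; exercise value = 14.5000 > continuation, so V_d = 14.5000 (exercise)
Node 0 (S = 30): continuation = e^(−0.09)·[0.6104·2.8928 + 0.3896·14.5000] = 6.7764; exercise value = 10.0000 > continuation, so V_0 = 10.0000 (exercise)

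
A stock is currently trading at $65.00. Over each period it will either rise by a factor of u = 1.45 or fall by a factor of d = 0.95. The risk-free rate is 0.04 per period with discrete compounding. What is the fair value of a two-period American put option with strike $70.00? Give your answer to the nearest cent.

Risk-neutral probability p = (1 + 0.04 − 0.95)/(1.45 − 0.95) = 0.0900/0.5000 = 0.1800
Terminal stock prices: S_uu = 136.7, S_ud = 89.54, S_dd = 58.66
Terminal payoffs (K − S): max(-66.66, 0) = 0, max(-19.54, 0) = 0, max(11.34, 0) = 11.34
Node u (S = 94.25): continuation = 1/1.04·[0.1800·0.0000 + 0.8200·0.0000] = 0.0000; exercise value = 0.0000 ≤ continuation, so V_u = 0.0000
Node d (S = 61.75): continuation = 1/1.04·[0.1800·0.0000 + 0.8200·11.3375] = 8.9392; exercise value = 8.2500 ≤ continuation, so V_d = 8.9392
Node 0 (S = 65): continuation = 1/1.04·[0.1800·0.0000 + 0.8200·8.9392] = 7.0482; exercise value = 5.0000 ≤ continuation, so V_0 = 7.0482

$7.05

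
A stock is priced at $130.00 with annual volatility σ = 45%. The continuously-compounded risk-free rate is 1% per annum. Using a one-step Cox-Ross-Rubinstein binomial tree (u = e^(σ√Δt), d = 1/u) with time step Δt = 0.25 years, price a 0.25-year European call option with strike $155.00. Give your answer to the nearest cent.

CRR parameters: u = e^(σ√Δt) = e^(0.45·√0.25) = 1.2523, d = 1/u = 0.7985
Per-period rate: rΔt = 0.01·0.25 = 0.0025, so R = e^0.0025 = 1.0025
Risk-neutral probability p = (e^0.0025 − 0.7985)/(1.2523 − 0.7985) = 0.2040/0.4538 = 0.4495
Terminal stock prices: S_u = 162.8, S_d = 103.8
Terminal payoffs (S − K): max(7.802, 0) = 7.802, max(-51.19, 0) = 0
Node 0 (S = 130): V_0 = e^(−0.0025)·[0.4495·7.8020 + 0.5505·0.0000] = 3.4982

$3.50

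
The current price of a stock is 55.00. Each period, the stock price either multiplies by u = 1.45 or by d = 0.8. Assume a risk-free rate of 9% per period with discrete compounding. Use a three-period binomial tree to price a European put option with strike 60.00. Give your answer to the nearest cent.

Risk-neutral probability p = (1 + 0.09 − 0.8)/(1.45 − 0.8) = 0.2900/0.6500 = 0.4462
Terminal stock prices: S_uuu = 167.7, S_uud = 92.51, S_udd = 51.04, S_ddd = 28.16
Terminal payoffs (K − S): max(-107.7, 0) = 0, max(-32.51, 0) = 0, max(8.96, 0) = 8.96, max(31.84, 0) = 31.84
Node uu (S = 115.6): V_uu = 1/1.09·[0.4462·0.0000 + 0.5538·0.0000] = 0.0000
Node ud (S = 63.8): V_ud = 1/1.09·[0.4462·0.0000 + 0.5538·8.9600] = 4.5527
Node dd (S = 35.2): V_dd = 1/1.09·[0.4462·8.9600 + 0.5538·31.8400] = 19.8459
Node u (S = 79.75): V_u = 1/1.09·[0.4462·0.0000 + 0.5538·4.5527] = 2.3133
Node d (S = 44): V_d = 1/1.09·[0.4462·4.5527 + 0.5538·19.8459] = 11.9475
Node 0 (S = 55): V_0 = 1/1.09·[0.4462·2.3133 + 0.5538·11.9475] = 7.0176

7.02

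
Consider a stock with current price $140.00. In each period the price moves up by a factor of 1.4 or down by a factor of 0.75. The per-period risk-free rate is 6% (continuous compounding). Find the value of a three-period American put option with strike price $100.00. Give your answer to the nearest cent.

Risk-neutral probability p = (e^0.06 − 0.75)/(1.4 − 0.75) = 0.3118/0.6500 = 0.4797
Terminal stock prices: S_uuu = 384.2, S_uud = 205.8, S_udd = 110.2, S_ddd = 59.06
Terminal payoffs (K − S): max(-284.2, 0) = 0, max(-105.8, 0) = 0, max(-10.25, 0) = 0, max(40.94, 0) = 40.94
Node uu (S = 274.4): continuation = e^(−0.06)·[0.4797·0.0000 + 0.5203·0.0000] = 0.0000; exercise value = 0.0000 ≤ continuation, so V_uu = 0.0000
Node ud (S = 147): continuation = e^(−0.06)·[0.4797·0.0000 + 0.5203·0.0000] = 0.0000; exercise value = 0.0000 ≤ continuation, so V_ud = 0.0000
Node dd (S = 78.75): continuation = e^(−0.06)·[0.4797·0.0000 + 0.5203·40.9375] = 20.0575; exercise value = 21.2500 > continuation, so V_dd = 21.2500 (exercise)
Node u (S = 196): continuation = e^(−0.06)·[0.4797·0.0000 + 0.5203·0.0000] = 0.0000; exercise value = 0.0000 ≤ continuation, so V_u = 0.0000
Node d (S = 105): continuation = e^(−0.06)·[0.4797·0.0000 + 0.5203·21.2500] = 10.4115; exercise value = 0.0000 ≤ continuation, so V_d = 10.4115
Node 0 (S = 140): continuation = e^(−0.06)·[0.4797·0.0000 + 0.5203·10.4115] = 5.1012; exercise value = 0.0000 ≤ continuation, so V_0 = 5.1012

$5.10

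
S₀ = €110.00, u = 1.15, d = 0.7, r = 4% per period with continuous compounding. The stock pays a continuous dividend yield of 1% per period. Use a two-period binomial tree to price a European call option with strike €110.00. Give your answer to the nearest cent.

€17.66

Per-period risk-free factor R = e^0.04 = 1.0408; dividend-adjusted growth = e^(0.04−0.01) = 1.0305.
Risk-neutral probability p = (1.0305 − 0.7)/(1.15 − 0.7) = 0.3305/0.4500 = 0.7343
Terminal stock prices: S_uu = 145.5, S_ud = 88.55, S_dd = 53.9
Terminal payoffs (S − K): max(35.47, 0) = 35.47, max(-21.45, 0) = 0, max(-56.1, 0) = 0
Node u (S = 126.5): V_u = e^(−0.04)·[0.7343·35.4750 + 0.2657·0.0000] = 25.0294
Node d (S = 77): V_d = e^(−0.04)·[0.7343·0.0000 + 0.2657·0.0000] = 0.0000
Node 0 (S = 110): V_0 = e^(−0.04)·[0.7343·25.0294 + 0.2657·0.0000] = 17.6595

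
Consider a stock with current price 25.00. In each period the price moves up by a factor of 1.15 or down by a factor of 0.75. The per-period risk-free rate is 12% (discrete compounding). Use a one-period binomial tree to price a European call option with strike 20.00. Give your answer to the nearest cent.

7.23

Risk-neutral probability p = (1 + 0.12 − 0.75)/(1.15 − 0.75) = 0.3700/0.4000 = 0.9250
Terminal stock prices: S_u = 28.75, S_d = 18.75
Terminal payoffs (S − K): max(8.75, 0) = 8.75, max(-1.25, 0) = 0
Node 0 (S = 25): V_0 = 1/1.12·[0.9250·8.7500 + 0.0750·0.0000] = 7.2266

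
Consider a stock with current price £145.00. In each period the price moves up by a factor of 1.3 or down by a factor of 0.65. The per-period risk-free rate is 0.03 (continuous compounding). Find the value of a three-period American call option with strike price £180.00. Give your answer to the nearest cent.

Risk-neutral probability p = (e^0.03 − 0.65)/(1.3 − 0.65) = 0.3805/0.6500 = 0.5853
Terminal stock prices: S_uuu = 318.6, S_uud = 159.3, S_udd = 79.64, S_ddd = 39.82
Terminal payoffs (S − K): max(138.6, 0) = 138.6, max(-20.72, 0) = 0, max(-100.4, 0) = 0, max(-140.2, 0) = 0
Node uu (S = 245.1): continuation = e^(−0.03)·[0.5853·138.5650 + 0.4147·0.0000] = 78.7071; exercise value = 65.0500 ≤ continuation, so V_uu = 78.7071
Node ud (S = 122.5): continuation = e^(−0.03)·[0.5853·0.0000 + 0.4147·0.0000] = 0.0000; exercise value = 0.0000 ≤ continuation, so V_ud = 0.0000
Node dd (S = 61.26): continuation = e^(−0.03)·[0.5853·0.0000 + 0.4147·0.0000] = 0.0000; exercise value = 0.0000 ≤ continuation, so V_dd = 0.0000
Node u (S = 188.5): continuation = e^(−0.03)·[0.5853·78.7071 + 0.4147·0.0000] = 44.7069; exercise value = 8.5000 ≤ continuation, so V_u = 44.7069
Node d (S = 94.25): continuation = e^(−0.03)·[0.5853·0.0000 + 0.4147·0.0000] = 0.0000; exercise value = 0.0000 ≤ continuation, so V_d = 0.0000
Node 0 (S = 145): continuation = e^(−0.03)·[0.5853·44.7069 + 0.4147·0.0000] = 25.3942; exercise value = 0.0000 ≤ continuation, so V_0 = 25.3942

£25.39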